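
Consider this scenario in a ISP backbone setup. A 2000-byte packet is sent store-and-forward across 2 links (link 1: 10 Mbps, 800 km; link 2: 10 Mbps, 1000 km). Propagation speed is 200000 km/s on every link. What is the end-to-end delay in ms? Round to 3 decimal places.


Packet = 2000 bytes = 16000 bits. Store-and-forward: sum (t_trans + t_prop) per link.
Link 1: t_trans = 16000/(10*10^6) s = 1.6000 ms; t_prop = 800/200000 s = 4.0000 ms; subtotal = 5.6000 ms
Link 2: t_trans = 16000/(10*10^6) s = 1.6000 ms; t_prop = 1000/200000 s = 5.0000 ms; subtotal = 6.6000 ms
End-to-end = 5.6000 + 6.6000 = 12.2000 ms -> 12.200 ms (3 dp)

12.200


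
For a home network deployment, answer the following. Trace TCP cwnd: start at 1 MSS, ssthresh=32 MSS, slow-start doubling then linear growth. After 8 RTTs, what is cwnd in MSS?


RTT 0: cwnd = 1 MSS (initial)
RTT 1: cwnd = 2 MSS (slow start, doubled)
RTT 2: cwnd = 4 MSS (slow start, doubled)
RTT 3: cwnd = 8 MSS (slow start, doubled)
RTT 4: cwnd = 16 MSS (slow start, doubled)
RTT 5: cwnd = 32 MSS (slow start, doubled)
RTT 6: cwnd = 33 MSS (congestion avoidance, +1)
RTT 7: cwnd = 34 MSS (congestion avoidance, +1)
RTT 8: cwnd = 35 MSS (congestion avoidance, +1)

35


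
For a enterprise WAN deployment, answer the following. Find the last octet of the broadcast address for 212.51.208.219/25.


Given: IP = 212.51.208.219, prefix = /25
Host bits = 32 - 25 = 7
Network last octet = 219 AND mask = 128
Host part size = 2^7 - 1 = 127
Broadcast last octet = 128 OR 127 = 255

255


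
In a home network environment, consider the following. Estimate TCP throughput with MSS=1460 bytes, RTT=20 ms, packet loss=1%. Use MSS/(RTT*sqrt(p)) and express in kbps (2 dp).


Given: MSS = 1460 bytes, RTT = 20 ms, loss = 1%
RTT in seconds = 20 / 1000 = 0.02
Loss rate = 1% = 0.01
sqrt(loss) = sqrt(0.01) = 0.1
Throughput (bytes/s) = 1460 / (0.02 * 0.1) = 730000.0000
Throughput (kbps) = 730000.0000 * 8 / 1000 = 5840.000000 -> 5840.00 kbps (2 dp)

5840.00


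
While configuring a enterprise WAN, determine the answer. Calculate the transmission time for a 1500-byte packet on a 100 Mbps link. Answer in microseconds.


Given: packet = 1500 bytes, bandwidth = 100 Mbps
Packet in bits = 1500 * 8 = 12000 bits
Bandwidth = 100 * 10^6 = 100000000 bps
Time = 12000 / 100000000 seconds
Time in us = 12000 * 10^6 / 100000000 = 120

120


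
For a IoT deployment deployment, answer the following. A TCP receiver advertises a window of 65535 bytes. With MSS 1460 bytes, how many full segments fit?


Given: RWND = 65535 bytes, MSS = 1460 bytes
Full segments = floor(RWND / MSS)
Full segments = floor(65535 / 1460)
Full segments = floor(44.887) = 44

44


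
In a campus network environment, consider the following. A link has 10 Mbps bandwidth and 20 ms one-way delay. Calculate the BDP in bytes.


Given: bandwidth = 10 Mbps, delay = 20 ms
BDP in bits = 10 * 10^6 * 20 / 1000
BDP in bits = 200000
BDP in bytes = 200000 / 8 = 25000

25000


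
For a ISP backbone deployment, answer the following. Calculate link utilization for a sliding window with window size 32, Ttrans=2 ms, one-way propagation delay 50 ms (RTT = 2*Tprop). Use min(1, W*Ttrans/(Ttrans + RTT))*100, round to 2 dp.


Given: W = 32, Ttrans = 2 ms, RTT = 100 ms (= 2 * Tprop, Tprop = 50 ms)
Cycle time = Ttrans + RTT = 2 + 100 = 102 ms (first packet sent until its ACK returns)
W * Ttrans = 32 * 2 = 64 ms of sending per cycle
W * Ttrans / (Ttrans + RTT) = 64 / 102 = 0.627451
U = min(1, 0.627451) = 0.627451
U% = 62.75%

62.75


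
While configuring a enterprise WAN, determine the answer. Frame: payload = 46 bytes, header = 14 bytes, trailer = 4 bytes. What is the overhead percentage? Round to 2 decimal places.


Given: payload = 46 B, header = 14 B, trailer = 4 B
Overhead bytes = header + trailer = 14 + 4 = 18
Total frame = payload + overhead = 46 + 18 = 64
Overhead % = 18 / 64 * 100 = 28.1250% -> 28.13% (2 dp)

28.13


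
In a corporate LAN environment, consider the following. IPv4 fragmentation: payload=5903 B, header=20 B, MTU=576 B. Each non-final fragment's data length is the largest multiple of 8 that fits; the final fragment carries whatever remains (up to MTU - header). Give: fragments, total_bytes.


Max data per non-final fragment = floor((MTU - header)/8)*8 = floor((576 - 20)/8)*8 = floor(556/8)*8 = 552 B
Final fragment needs no 8-byte alignment: it can carry up to MTU - header = 556 B
Non-final fragments needed = ceil((payload - 556) / 552) = ceil(5347/552) = ceil(9.6866) = 10
Number of fragments = 10 + 1 = 11
Fragment sizes (data): 10 * 552 B + 383 B (last, 383 <= 556 OK)
Total bytes sent = payload + n_frags * header = 5903 + 11*20 = 5903 + 220 = 6123 B

11, 6123


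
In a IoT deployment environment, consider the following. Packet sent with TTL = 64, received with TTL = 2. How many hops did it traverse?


Given: initial TTL = 64, received TTL = 2
Hops = initial TTL - received TTL
Hops = 64 - 2 = 62

62


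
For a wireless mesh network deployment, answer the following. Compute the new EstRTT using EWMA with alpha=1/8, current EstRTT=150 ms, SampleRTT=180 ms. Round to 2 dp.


Given: EstRTT = 150 ms, SampleRTT = 180 ms, alpha = 1/8
New EstRTT = (1 - alpha) * EstRTT + alpha * SampleRTT
(7/8) * 150 = 131.25
(1/8) * 180 = 22.5
New EstRTT = 131.25 + 22.5 = 153.75 ms -> 153.75 ms (2 dp)

153.75


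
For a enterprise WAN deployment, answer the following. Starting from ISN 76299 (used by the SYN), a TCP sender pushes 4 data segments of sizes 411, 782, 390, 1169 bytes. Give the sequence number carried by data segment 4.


The SYN occupies sequence number ISN = 76299, so the first data byte is ISN + 1 = 76300.
SEQ of data segment i = (ISN + 1) + sum of payload sizes of segments 1..i-1.
Segment 1: SEQ = 76300, payload = 411 bytes
Segment 2: SEQ = 76711, payload = 782 bytes
Segment 3: SEQ = 77493, payload = 390 bytes
Segment 4: SEQ = 77883, payload = 1169 bytes
SEQ of segment 4 = 76300 + 411 + 782 + 390 = 77883

77883


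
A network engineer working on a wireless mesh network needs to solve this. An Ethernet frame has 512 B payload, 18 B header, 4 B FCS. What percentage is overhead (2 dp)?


Given: payload = 512 B, header = 18 B, trailer = 4 B
Overhead bytes = header + trailer = 18 + 4 = 22
Total frame = payload + overhead = 512 + 22 = 534
Overhead % = 22 / 534 * 100 = 4.1199% -> 4.12% (2 dp)

4.12


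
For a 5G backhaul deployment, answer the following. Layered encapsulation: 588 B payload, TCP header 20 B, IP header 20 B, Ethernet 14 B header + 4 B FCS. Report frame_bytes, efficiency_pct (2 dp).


TCP segment = 588 + 20 = 608 B
IP packet = 608 + 20 = 628 B
Ethernet frame = 628 + 14 + 4 = 646 B
Efficiency = app / frame = 588 / 646 = 0.910217 = 91.0217% -> 91.02% (2 dp)

646, 91.02


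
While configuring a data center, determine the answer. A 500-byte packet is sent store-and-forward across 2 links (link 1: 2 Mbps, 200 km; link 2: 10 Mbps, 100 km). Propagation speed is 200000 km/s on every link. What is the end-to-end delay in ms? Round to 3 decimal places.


Packet = 500 bytes = 4000 bits. Store-and-forward: sum (t_trans + t_prop) per link.
Link 1: t_trans = 4000/(2*10^6) s = 2.0000 ms; t_prop = 200/200000 s = 1.0000 ms; subtotal = 3.0000 ms
Link 2: t_trans = 4000/(10*10^6) s = 0.4000 ms; t_prop = 100/200000 s = 0.5000 ms; subtotal = 0.9000 ms
End-to-end = 3.0000 + 0.9000 = 3.9000 ms -> 3.900 ms (3 dp)

3.900


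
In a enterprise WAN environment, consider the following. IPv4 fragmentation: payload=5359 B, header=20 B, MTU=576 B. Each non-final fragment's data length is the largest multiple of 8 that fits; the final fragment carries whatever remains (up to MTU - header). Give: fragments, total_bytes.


Max data per non-final fragment = floor((MTU - header)/8)*8 = floor((576 - 20)/8)*8 = floor(556/8)*8 = 552 B
Final fragment needs no 8-byte alignment: it can carry up to MTU - header = 556 B
Non-final fragments needed = ceil((payload - 556) / 552) = ceil(4803/552) = ceil(8.7011) = 9
Number of fragments = 9 + 1 = 10
Fragment sizes (data): 9 * 552 B + 391 B (last, 391 <= 556 OK)
Total bytes sent = payload + n_frags * header = 5359 + 10*20 = 5359 + 200 = 5559 B

10, 5559


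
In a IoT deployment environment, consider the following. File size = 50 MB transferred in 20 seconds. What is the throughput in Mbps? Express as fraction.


Given: file = 50 MB, time = 20 s
File in Mb = 50 * 8 = 400 Mb
Throughput = 400 / 20 Mbps
Throughput = 20 Mbps

20


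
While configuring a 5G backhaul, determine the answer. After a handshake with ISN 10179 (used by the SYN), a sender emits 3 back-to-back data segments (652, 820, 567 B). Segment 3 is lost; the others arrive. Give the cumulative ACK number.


SYN uses sequence number 10179; first data byte = ISN + 1 = 10180.
Segment 1: SEQ = 10180, len = 652 B, covers [10180, 10831]
Segment 2: SEQ = 10832, len = 820 B, covers [10832, 11651]
Segment 3: SEQ = 11652, len = 567 B, covers [11652, 12218] [LOST]
In-order data received: bytes [10180, 11651] (segments 1..2).
Segment 3 missing -> gap begins at byte 11652.
Cumulative ACK = next expected in-order byte = 10180 + 652 + 820 = 11652

11652


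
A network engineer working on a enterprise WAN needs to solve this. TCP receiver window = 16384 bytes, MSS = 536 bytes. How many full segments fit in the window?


Given: RWND = 16384 bytes, MSS = 536 bytes
Full segments = floor(RWND / MSS)
Full segments = floor(16384 / 536)
Full segments = floor(30.5672) = 30

30


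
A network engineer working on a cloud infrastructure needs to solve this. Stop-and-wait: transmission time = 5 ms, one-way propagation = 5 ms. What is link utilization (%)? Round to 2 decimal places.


Given: Ttrans = 5 ms, Tprop = 5 ms
RTT = 2 * Tprop = 2 * 5 = 10 ms
U = Ttrans / (Ttrans + RTT)
U = 5 / (5 + 10)
U = 5 / 15 = 0.333333
U% = 33.33%

33.33


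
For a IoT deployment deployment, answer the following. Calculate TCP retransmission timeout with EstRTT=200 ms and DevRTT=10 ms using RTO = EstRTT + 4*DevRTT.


Given: EstRTT = 200 ms, DevRTT = 10 ms
Timeout = EstRTT + 4 * DevRTT
4 * DevRTT = 4 * 10 = 40
Timeout = 200 + 40 = 240 ms

240


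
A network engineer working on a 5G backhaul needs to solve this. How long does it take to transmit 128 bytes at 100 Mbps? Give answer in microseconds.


Given: packet = 128 bytes, bandwidth = 100 Mbps
Packet in bits = 128 * 8 = 1024 bits
Bandwidth = 100 * 10^6 = 100000000 bps
Time = 1024 / 100000000 seconds
Time in us = 1024 * 10^6 / 100000000 = 10.24

10.24


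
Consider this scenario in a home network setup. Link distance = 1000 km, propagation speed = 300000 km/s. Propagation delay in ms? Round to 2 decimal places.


Given: distance = 1000 km, speed = 300000 km/s
Delay = distance / speed = 1000 / 300000 seconds
Delay in ms = 1000 * 1000 / 300000
Delay = 3.3333 ms
Rounded to 2 dp = 3.33 ms

3.33


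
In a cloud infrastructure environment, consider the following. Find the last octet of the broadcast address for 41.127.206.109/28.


Given: IP = 41.127.206.109, prefix = /28
Host bits = 32 - 28 = 4
Network last octet = 109 AND mask = 96
Host part size = 2^4 - 1 = 15
Broadcast last octet = 96 OR 15 = 111

111


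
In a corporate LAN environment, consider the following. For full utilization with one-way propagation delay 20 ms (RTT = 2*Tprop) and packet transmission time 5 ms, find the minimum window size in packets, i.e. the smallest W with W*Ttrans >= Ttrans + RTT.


Given: Ttrans = 5 ms, RTT = 40 ms (= 2 * Tprop, Tprop = 20 ms)
Time until first ACK returns = Ttrans + RTT = 5 + 40 = 45 ms
Need W * Ttrans >= Ttrans + RTT  ->  W >= (Ttrans + RTT) / Ttrans
(Ttrans + RTT) / Ttrans = 45 / 5 = 9
W_min = ceil(9) = 9

9


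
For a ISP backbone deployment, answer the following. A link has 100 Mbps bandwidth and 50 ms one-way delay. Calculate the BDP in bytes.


Given: bandwidth = 100 Mbps, delay = 50 ms
BDP in bits = 100 * 10^6 * 50 / 1000
BDP in bits = 5000000
BDP in bytes = 5000000 / 8 = 625000

625000


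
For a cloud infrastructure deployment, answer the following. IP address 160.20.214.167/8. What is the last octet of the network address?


Given: IP = 160.20.214.167, prefix = /8
Subnet mask = 255.0.0.0
Last octet of IP: 167
Last octet of mask: 0
Network last octet = 167 AND 0 = 0

0


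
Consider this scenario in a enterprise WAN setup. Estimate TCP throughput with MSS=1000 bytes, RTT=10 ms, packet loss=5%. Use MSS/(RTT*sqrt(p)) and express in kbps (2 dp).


Given: MSS = 1000 bytes, RTT = 10 ms, loss = 5%
RTT in seconds = 10 / 1000 = 0.01
Loss rate = 5% = 0.05
sqrt(loss) = sqrt(0.05) = 0.223606797750
Throughput (bytes/s) = 1000 / (0.01 * 0.223606797750) = 447213.5955
Throughput (kbps) = 447213.5955 * 8 / 1000 = 3577.708764 -> 3577.71 kbps (2 dp)

3577.71


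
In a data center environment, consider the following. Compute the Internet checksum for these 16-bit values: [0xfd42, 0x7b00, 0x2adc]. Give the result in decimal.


Given words: [0xfd42, 0x7b00, 0x2adc]
Step 1: Sum all words
Raw sum = 64834 + 31488 + 10972 = 107294
Step 2: Fold carry: (41758 + 1) = 41759
One's complement = ~41759 & 0xFFFF = 23776

23776


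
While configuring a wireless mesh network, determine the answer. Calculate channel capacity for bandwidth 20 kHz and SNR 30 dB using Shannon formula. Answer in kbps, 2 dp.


Given: B = 20 kHz, SNR = 30 dB
SNR linear = 10^(30/10) = 1000
1 + SNR = 1001
log2(1001) = 9.9672262588
C = 20 * 1000 * 9.9672262588 = 199344.5252 bps
C = 199.344525 kbps -> 199.34 kbps (2 dp)

199.34


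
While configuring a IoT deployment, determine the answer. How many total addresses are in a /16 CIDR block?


Given: CIDR prefix /16
Host bits = 32 - 16 = 16
Total addresses = 2^16 = 65536

65536


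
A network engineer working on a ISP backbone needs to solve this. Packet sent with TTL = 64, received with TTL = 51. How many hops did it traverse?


Given: initial TTL = 64, received TTL = 51
Hops = initial TTL - received TTL
Hops = 64 - 51 = 13

13


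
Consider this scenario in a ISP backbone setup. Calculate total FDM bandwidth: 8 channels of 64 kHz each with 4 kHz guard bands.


Given: 8 channels, 64 kHz each, guard = 4 kHz
Channel bandwidth = 8 * 64 = 512 kHz
Guard bands = 7 gaps * 4 kHz = 28 kHz
Total = 512 + 28 = 540 kHz

540


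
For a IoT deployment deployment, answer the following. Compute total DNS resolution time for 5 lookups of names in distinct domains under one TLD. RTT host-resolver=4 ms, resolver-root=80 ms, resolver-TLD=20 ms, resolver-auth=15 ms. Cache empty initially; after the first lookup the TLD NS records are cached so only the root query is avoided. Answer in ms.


Lookup 1 (cold cache): local + root + TLD + auth = 4 + 80 + 20 + 15 = 119 ms
Lookups 2..5 (TLD NS cached -> skip root; new domain -> still ask TLD and auth): local + TLD + auth = 4 + 20 + 15 = 39 ms each
Remaining 4 lookups: 4 * 39 = 156 ms
Total = 119 + 156 = 275 ms

275


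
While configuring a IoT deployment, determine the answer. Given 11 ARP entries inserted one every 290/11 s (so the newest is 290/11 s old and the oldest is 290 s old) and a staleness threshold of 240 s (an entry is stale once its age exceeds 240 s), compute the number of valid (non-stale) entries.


Ages are k * 290/11 s for k = 1..11 (spacing = 26.3636 s).
Entry k is valid iff k * 290/11 <= 240 iff k <= 11 * 240 / 290 = 9.1034
n_valid = floor(9.1034) = 9
(n_stale = 11 - 9 = 2)

9


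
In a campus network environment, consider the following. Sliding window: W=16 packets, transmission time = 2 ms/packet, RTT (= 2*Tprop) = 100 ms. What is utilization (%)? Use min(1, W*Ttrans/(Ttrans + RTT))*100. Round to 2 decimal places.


Given: W = 16, Ttrans = 2 ms, RTT = 100 ms (= 2 * Tprop, Tprop = 50 ms)
Cycle time = Ttrans + RTT = 2 + 100 = 102 ms (first packet sent until its ACK returns)
W * Ttrans = 16 * 2 = 32 ms of sending per cycle
W * Ttrans / (Ttrans + RTT) = 32 / 102 = 0.313725
U = min(1, 0.313725) = 0.313725
U% = 31.37%

31.37


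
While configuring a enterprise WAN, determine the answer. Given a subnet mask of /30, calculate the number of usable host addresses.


Given: subnet mask /30
Host bits = 32 - 30 = 2
Total addresses = 2^2 = 4
Usable hosts = 4 - 2 (network + broadcast) = 2

2


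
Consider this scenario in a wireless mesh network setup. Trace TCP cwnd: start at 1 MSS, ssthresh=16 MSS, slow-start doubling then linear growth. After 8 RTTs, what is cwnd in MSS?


RTT 0: cwnd = 1 MSS (initial)
RTT 1: cwnd = 2 MSS (slow start, doubled)
RTT 2: cwnd = 4 MSS (slow start, doubled)
RTT 3: cwnd = 8 MSS (slow start, doubled)
RTT 4: cwnd = 16 MSS (slow start, doubled)
RTT 5: cwnd = 17 MSS (congestion avoidance, +1)
RTT 6: cwnd = 18 MSS (congestion avoidance, +1)
RTT 7: cwnd = 19 MSS (congestion avoidance, +1)
RTT 8: cwnd = 20 MSS (congestion avoidance, +1)

20


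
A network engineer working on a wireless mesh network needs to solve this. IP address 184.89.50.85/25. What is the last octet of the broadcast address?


Given: IP = 184.89.50.85, prefix = /25
Host bits = 32 - 25 = 7
Network last octet = 85 AND mask = 0
Host part size = 2^7 - 1 = 127
Broadcast last octet = 0 OR 127 = 127

127


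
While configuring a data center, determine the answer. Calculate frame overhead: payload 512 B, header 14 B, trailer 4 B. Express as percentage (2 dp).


Given: payload = 512 B, header = 14 B, trailer = 4 B
Overhead bytes = header + trailer = 14 + 4 = 18
Total frame = payload + overhead = 512 + 18 = 530
Overhead % = 18 / 530 * 100 = 3.3962% -> 3.40% (2 dp)

3.40


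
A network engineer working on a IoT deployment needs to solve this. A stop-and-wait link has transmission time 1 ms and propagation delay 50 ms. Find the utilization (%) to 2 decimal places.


Given: Ttrans = 1 ms, Tprop = 50 ms
RTT = 2 * Tprop = 2 * 50 = 100 ms
U = Ttrans / (Ttrans + RTT)
U = 1 / (1 + 100)
U = 1 / 101 = 0.009901
U% = 0.99%

0.99


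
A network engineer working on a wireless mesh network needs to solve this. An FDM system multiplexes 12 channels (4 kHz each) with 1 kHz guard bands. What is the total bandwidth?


Given: 12 channels, 4 kHz each, guard = 1 kHz
Channel bandwidth = 12 * 4 = 48 kHz
Guard bands = 11 gaps * 1 kHz = 11 kHz
Total = 48 + 11 = 59 kHz

59


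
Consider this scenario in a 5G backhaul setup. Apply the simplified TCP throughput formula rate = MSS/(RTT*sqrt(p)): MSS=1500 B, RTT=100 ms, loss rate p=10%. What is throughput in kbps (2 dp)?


Given: MSS = 1500 bytes, RTT = 100 ms, loss = 10%
RTT in seconds = 100 / 1000 = 0.1
Loss rate = 10% = 0.1
sqrt(loss) = sqrt(0.1) = 0.316227766017
Throughput (bytes/s) = 1500 / (0.1 * 0.316227766017) = 47434.1649
Throughput (kbps) = 47434.1649 * 8 / 1000 = 379.473319 -> 379.47 kbps (2 dp)

379.47


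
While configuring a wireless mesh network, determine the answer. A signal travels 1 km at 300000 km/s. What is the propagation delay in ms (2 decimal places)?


Given: distance = 1 km, speed = 300000 km/s
Delay = distance / speed = 1 / 300000 seconds
Delay in ms = 1 * 1000 / 300000
Delay = 0.0033 ms
Rounded to 2 dp = 0.00 ms

0.00


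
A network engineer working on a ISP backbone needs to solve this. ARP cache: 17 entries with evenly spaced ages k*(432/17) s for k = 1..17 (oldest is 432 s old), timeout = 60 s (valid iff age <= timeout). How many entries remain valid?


Ages are k * 432/17 s for k = 1..17 (spacing = 25.4118 s).
Entry k is valid iff k * 432/17 <= 60 iff k <= 17 * 60 / 432 = 2.3611
n_valid = floor(2.3611) = 2
(n_stale = 17 - 2 = 15)

2


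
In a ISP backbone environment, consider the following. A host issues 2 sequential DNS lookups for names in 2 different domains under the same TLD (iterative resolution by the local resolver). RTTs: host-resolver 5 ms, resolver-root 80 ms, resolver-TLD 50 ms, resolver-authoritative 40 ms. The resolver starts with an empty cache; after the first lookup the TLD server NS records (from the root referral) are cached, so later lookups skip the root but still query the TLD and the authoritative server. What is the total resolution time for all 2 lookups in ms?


Lookup 1 (cold cache): local + root + TLD + auth = 5 + 80 + 50 + 40 = 175 ms
Lookups 2..2 (TLD NS cached -> skip root; new domain -> still ask TLD and auth): local + TLD + auth = 5 + 50 + 40 = 95 ms each
Remaining 1 lookups: 1 * 95 = 95 ms
Total = 175 + 95 = 270 ms

270


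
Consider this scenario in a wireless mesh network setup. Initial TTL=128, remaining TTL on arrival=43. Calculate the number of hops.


Given: initial TTL = 128, received TTL = 43
Hops = initial TTL - received TTL
Hops = 128 - 43 = 85

85


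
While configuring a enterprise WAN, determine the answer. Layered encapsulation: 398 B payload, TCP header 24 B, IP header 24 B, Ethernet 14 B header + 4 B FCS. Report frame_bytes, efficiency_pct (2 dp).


TCP segment = 398 + 24 = 422 B
IP packet = 422 + 24 = 446 B
Ethernet frame = 446 + 14 + 4 = 464 B
Efficiency = app / frame = 398 / 464 = 0.857759 = 85.7759% -> 85.78% (2 dp)

464, 85.78


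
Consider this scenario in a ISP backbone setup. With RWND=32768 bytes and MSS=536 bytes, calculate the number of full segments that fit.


Given: RWND = 32768 bytes, MSS = 536 bytes
Full segments = floor(RWND / MSS)
Full segments = floor(32768 / 536)
Full segments = floor(61.1343) = 61

61


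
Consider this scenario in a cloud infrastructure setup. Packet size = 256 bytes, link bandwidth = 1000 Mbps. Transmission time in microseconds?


Given: packet = 256 bytes, bandwidth = 1000 Mbps
Packet in bits = 256 * 8 = 2048 bits
Bandwidth = 1000 * 10^6 = 1000000000 bps
Time = 2048 / 1000000000 seconds
Time in us = 2048 * 10^6 / 1000000000 = 2.048

2.048


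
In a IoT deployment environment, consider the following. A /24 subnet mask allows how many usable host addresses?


Given: subnet mask /24
Host bits = 32 - 24 = 8
Total addresses = 2^8 = 256
Usable hosts = 256 - 2 (network + broadcast) = 254

254


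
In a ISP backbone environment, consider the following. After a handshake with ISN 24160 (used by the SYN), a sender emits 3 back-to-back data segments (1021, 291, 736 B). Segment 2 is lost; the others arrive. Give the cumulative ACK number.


SYN uses sequence number 24160; first data byte = ISN + 1 = 24161.
Segment 1: SEQ = 24161, len = 1021 B, covers [24161, 25181]
Segment 2: SEQ = 25182, len = 291 B, covers [25182, 25472] [LOST]
Segment 3: SEQ = 25473, len = 736 B, covers [25473, 26208]
In-order data received: bytes [24161, 25181] (segments 1..1).
Segment 2 missing -> gap begins at byte 25182; later segments buffered out of order.
Cumulative ACK = next expected in-order byte = 24161 + 1021 = 25182

25182


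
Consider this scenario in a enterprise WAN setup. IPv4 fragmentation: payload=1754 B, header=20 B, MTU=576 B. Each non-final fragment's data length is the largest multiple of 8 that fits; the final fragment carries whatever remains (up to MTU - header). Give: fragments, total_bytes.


Max data per non-final fragment = floor((MTU - header)/8)*8 = floor((576 - 20)/8)*8 = floor(556/8)*8 = 552 B
Final fragment needs no 8-byte alignment: it can carry up to MTU - header = 556 B
Non-final fragments needed = ceil((payload - 556) / 552) = ceil(1198/552) = ceil(2.1703) = 3
Number of fragments = 3 + 1 = 4
Fragment sizes (data): 3 * 552 B + 98 B (last, 98 <= 556 OK)
Total bytes sent = payload + n_frags * header = 1754 + 4*20 = 1754 + 80 = 1834 B

4, 1834


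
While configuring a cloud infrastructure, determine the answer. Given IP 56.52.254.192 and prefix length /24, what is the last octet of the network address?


Given: IP = 56.52.254.192, prefix = /24
Subnet mask = 255.255.255.0
Last octet of IP: 192
Last octet of mask: 0
Network last octet = 192 AND 0 = 0

0


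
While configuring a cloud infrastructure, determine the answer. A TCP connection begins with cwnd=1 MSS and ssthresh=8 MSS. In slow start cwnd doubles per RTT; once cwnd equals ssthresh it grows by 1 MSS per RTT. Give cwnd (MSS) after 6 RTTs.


RTT 0: cwnd = 1 MSS (initial)
RTT 1: cwnd = 2 MSS (slow start, doubled)
RTT 2: cwnd = 4 MSS (slow start, doubled)
RTT 3: cwnd = 8 MSS (slow start, doubled)
RTT 4: cwnd = 9 MSS (congestion avoidance, +1)
RTT 5: cwnd = 10 MSS (congestion avoidance, +1)
RTT 6: cwnd = 11 MSS (congestion avoidance, +1)

11


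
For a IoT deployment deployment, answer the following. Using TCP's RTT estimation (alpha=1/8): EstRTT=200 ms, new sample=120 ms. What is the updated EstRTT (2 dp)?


Given: EstRTT = 200 ms, SampleRTT = 120 ms, alpha = 1/8
New EstRTT = (1 - alpha) * EstRTT + alpha * SampleRTT
(7/8) * 200 = 175
(1/8) * 120 = 15
New EstRTT = 175 + 15 = 190 ms -> 190.00 ms (2 dp)

190.00


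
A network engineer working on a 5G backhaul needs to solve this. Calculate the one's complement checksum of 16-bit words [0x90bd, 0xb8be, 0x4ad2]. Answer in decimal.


Given words: [0x90bd, 0xb8be, 0x4ad2]
Step 1: Sum all words
Raw sum = 37053 + 47294 + 19154 = 103501
Step 2: Fold carry: (37965 + 1) = 37966
One's complement = ~37966 & 0xFFFF = 27569

27569


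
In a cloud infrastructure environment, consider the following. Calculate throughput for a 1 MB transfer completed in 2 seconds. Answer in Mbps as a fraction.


Given: file = 1 MB, time = 2 s
File in Mb = 1 * 8 = 8 Mb
Throughput = 8 / 2 Mbps
Throughput = 4 Mbps

4


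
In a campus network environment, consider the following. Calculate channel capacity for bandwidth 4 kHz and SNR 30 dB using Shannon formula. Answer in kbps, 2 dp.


Given: B = 4 kHz, SNR = 30 dB
SNR linear = 10^(30/10) = 1000
1 + SNR = 1001
log2(1001) = 9.9672262588
C = 4 * 1000 * 9.9672262588 = 39868.9050 bps
C = 39.868905 kbps -> 39.87 kbps (2 dp)

39.87


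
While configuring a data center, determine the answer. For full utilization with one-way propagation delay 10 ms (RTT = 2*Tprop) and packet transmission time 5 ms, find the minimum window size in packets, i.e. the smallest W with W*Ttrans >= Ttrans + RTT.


Given: Ttrans = 5 ms, RTT = 20 ms (= 2 * Tprop, Tprop = 10 ms)
Time until first ACK returns = Ttrans + RTT = 5 + 20 = 25 ms
Need W * Ttrans >= Ttrans + RTT  ->  W >= (Ttrans + RTT) / Ttrans
(Ttrans + RTT) / Ttrans = 25 / 5 = 5
W_min = ceil(5) = 5

5


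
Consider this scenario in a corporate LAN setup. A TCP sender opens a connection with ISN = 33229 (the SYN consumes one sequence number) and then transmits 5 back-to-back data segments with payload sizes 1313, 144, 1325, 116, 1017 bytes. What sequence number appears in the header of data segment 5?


The SYN occupies sequence number ISN = 33229, so the first data byte is ISN + 1 = 33230.
SEQ of data segment i = (ISN + 1) + sum of payload sizes of segments 1..i-1.
Segment 1: SEQ = 33230, payload = 1313 bytes
Segment 2: SEQ = 34543, payload = 144 bytes
Segment 3: SEQ = 34687, payload = 1325 bytes
Segment 4: SEQ = 36012, payload = 116 bytes
Segment 5: SEQ = 36128, payload = 1017 bytes
SEQ of segment 5 = 33230 + 1313 + 144 + 1325 + 116 = 36128

36128


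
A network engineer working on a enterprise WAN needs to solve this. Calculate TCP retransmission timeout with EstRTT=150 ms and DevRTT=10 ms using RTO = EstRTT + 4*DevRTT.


Given: EstRTT = 150 ms, DevRTT = 10 ms
Timeout = EstRTT + 4 * DevRTT
4 * DevRTT = 4 * 10 = 40
Timeout = 150 + 40 = 190 ms

190


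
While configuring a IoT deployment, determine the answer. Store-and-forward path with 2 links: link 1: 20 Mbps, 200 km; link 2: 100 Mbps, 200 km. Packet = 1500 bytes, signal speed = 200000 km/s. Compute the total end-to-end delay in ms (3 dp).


Packet = 1500 bytes = 12000 bits. Store-and-forward: sum (t_trans + t_prop) per link.
Link 1: t_trans = 12000/(20*10^6) s = 0.6000 ms; t_prop = 200/200000 s = 1.0000 ms; subtotal = 1.6000 ms
Link 2: t_trans = 12000/(100*10^6) s = 0.1200 ms; t_prop = 200/200000 s = 1.0000 ms; subtotal = 1.1200 ms
End-to-end = 1.6000 + 1.1200 = 2.7200 ms -> 2.720 ms (3 dp)

2.720


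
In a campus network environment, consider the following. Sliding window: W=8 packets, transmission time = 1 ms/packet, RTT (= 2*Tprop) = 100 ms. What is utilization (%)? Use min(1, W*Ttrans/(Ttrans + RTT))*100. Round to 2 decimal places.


Given: W = 8, Ttrans = 1 ms, RTT = 100 ms (= 2 * Tprop, Tprop = 50 ms)
Cycle time = Ttrans + RTT = 1 + 100 = 101 ms (first packet sent until its ACK returns)
W * Ttrans = 8 * 1 = 8 ms of sending per cycle
W * Ttrans / (Ttrans + RTT) = 8 / 101 = 0.079208
U = min(1, 0.079208) = 0.079208
U% = 7.92%

7.92


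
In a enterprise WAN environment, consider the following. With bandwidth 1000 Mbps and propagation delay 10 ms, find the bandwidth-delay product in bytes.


Given: bandwidth = 1000 Mbps, delay = 10 ms
BDP in bits = 1000 * 10^6 * 10 / 1000
BDP in bits = 10000000
BDP in bytes = 10000000 / 8 = 1250000

1250000


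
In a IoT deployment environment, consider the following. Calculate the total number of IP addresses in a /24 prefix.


Given: CIDR prefix /24
Host bits = 32 - 24 = 8
Total addresses = 2^8 = 256

256


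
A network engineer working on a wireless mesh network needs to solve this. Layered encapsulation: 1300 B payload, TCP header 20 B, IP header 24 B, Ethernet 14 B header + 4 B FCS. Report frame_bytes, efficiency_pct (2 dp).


TCP segment = 1300 + 20 = 1320 B
IP packet = 1320 + 24 = 1344 B
Ethernet frame = 1344 + 14 + 4 = 1362 B
Efficiency = app / frame = 1300 / 1362 = 0.954479 = 95.4479% -> 95.45% (2 dp)

1362, 95.45


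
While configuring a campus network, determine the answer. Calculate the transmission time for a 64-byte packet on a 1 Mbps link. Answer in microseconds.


Given: packet = 64 bytes, bandwidth = 1 Mbps
Packet in bits = 64 * 8 = 512 bits
Bandwidth = 1 * 10^6 = 1000000 bps
Time = 512 / 1000000 seconds
Time in us = 512 * 10^6 / 1000000 = 512

512


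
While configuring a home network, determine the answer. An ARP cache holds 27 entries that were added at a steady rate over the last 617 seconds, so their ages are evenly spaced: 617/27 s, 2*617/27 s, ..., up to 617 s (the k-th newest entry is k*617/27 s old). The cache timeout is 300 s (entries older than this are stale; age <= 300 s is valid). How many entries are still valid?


Ages are k * 617/27 s for k = 1..27 (spacing = 22.8519 s).
Entry k is valid iff k * 617/27 <= 300 iff k <= 27 * 300 / 617 = 13.1280
n_valid = floor(13.1280) = 13
(n_stale = 27 - 13 = 14)

13


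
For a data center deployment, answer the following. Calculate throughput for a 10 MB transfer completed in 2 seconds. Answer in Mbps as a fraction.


Given: file = 10 MB, time = 2 s
File in Mb = 10 * 8 = 80 Mb
Throughput = 80 / 2 Mbps
Throughput = 40 Mbps

40


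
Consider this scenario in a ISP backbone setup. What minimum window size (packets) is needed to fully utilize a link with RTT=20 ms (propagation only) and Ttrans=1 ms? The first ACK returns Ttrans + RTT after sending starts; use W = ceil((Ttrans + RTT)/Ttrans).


Given: Ttrans = 1 ms, RTT = 20 ms (= 2 * Tprop, Tprop = 10 ms)
Time until first ACK returns = Ttrans + RTT = 1 + 20 = 21 ms
Need W * Ttrans >= Ttrans + RTT  ->  W >= (Ttrans + RTT) / Ttrans
(Ttrans + RTT) / Ttrans = 21 / 1 = 21
W_min = ceil(21) = 21

21


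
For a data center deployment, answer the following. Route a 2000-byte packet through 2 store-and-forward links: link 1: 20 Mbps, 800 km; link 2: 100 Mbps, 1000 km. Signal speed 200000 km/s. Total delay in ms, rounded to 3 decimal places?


Packet = 2000 bytes = 16000 bits. Store-and-forward: sum (t_trans + t_prop) per link.
Link 1: t_trans = 16000/(20*10^6) s = 0.8000 ms; t_prop = 800/200000 s = 4.0000 ms; subtotal = 4.8000 ms
Link 2: t_trans = 16000/(100*10^6) s = 0.1600 ms; t_prop = 1000/200000 s = 5.0000 ms; subtotal = 5.1600 ms
End-to-end = 4.8000 + 5.1600 = 9.9600 ms -> 9.960 ms (3 dp)

9.960


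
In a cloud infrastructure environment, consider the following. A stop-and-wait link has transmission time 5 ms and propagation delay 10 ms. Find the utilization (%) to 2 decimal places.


Given: Ttrans = 5 ms, Tprop = 10 ms
RTT = 2 * Tprop = 2 * 10 = 20 ms
U = Ttrans / (Ttrans + RTT)
U = 5 / (5 + 20)
U = 5 / 25 = 0.2
U% = 20.00%

20.00


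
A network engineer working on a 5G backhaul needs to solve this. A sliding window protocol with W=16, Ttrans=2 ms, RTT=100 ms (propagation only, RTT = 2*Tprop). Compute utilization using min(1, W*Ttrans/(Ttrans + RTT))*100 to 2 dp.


Given: W = 16, Ttrans = 2 ms, RTT = 100 ms (= 2 * Tprop, Tprop = 50 ms)
Cycle time = Ttrans + RTT = 2 + 100 = 102 ms (first packet sent until its ACK returns)
W * Ttrans = 16 * 2 = 32 ms of sending per cycle
W * Ttrans / (Ttrans + RTT) = 32 / 102 = 0.313725
U = min(1, 0.313725) = 0.313725
U% = 31.37%

31.37


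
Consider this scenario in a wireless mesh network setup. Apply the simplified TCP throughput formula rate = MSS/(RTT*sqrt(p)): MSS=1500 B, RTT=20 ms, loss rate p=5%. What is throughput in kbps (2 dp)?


Given: MSS = 1500 bytes, RTT = 20 ms, loss = 5%
RTT in seconds = 20 / 1000 = 0.02
Loss rate = 5% = 0.05
sqrt(loss) = sqrt(0.05) = 0.223606797750
Throughput (bytes/s) = 1500 / (0.02 * 0.223606797750) = 335410.1966
Throughput (kbps) = 335410.1966 * 8 / 1000 = 2683.281573 -> 2683.28 kbps (2 dp)

2683.28


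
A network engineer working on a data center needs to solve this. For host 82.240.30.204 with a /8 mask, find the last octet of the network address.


Given: IP = 82.240.30.204, prefix = /8
Subnet mask = 255.0.0.0
Last octet of IP: 204
Last octet of mask: 0
Network last octet = 204 AND 0 = 0

0


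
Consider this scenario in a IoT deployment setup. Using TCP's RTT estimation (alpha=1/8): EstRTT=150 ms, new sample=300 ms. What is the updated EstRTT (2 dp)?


Given: EstRTT = 150 ms, SampleRTT = 300 ms, alpha = 1/8
New EstRTT = (1 - alpha) * EstRTT + alpha * SampleRTT
(7/8) * 150 = 131.25
(1/8) * 300 = 37.5
New EstRTT = 131.25 + 37.5 = 168.75 ms -> 168.75 ms (2 dp)

168.75


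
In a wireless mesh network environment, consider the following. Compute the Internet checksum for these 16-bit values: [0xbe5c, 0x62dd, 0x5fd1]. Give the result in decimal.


Given words: [0xbe5c, 0x62dd, 0x5fd1]
Step 1: Sum all words
Raw sum = 48732 + 25309 + 24529 = 98570
Step 2: Fold carry: (33034 + 1) = 33035
One's complement = ~33035 & 0xFFFF = 32500

32500


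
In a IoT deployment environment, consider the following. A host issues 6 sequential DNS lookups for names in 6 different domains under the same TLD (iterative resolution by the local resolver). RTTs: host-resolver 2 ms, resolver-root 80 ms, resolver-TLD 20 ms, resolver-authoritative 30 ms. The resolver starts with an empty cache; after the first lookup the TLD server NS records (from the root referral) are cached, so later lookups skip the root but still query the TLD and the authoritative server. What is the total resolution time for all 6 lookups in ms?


Lookup 1 (cold cache): local + root + TLD + auth = 2 + 80 + 20 + 30 = 132 ms
Lookups 2..6 (TLD NS cached -> skip root; new domain -> still ask TLD and auth): local + TLD + auth = 2 + 20 + 30 = 52 ms each
Remaining 5 lookups: 5 * 52 = 260 ms
Total = 132 + 260 = 392 ms

392


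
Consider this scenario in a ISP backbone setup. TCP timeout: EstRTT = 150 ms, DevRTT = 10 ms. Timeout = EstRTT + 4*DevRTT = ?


Given: EstRTT = 150 ms, DevRTT = 10 ms
Timeout = EstRTT + 4 * DevRTT
4 * DevRTT = 4 * 10 = 40
Timeout = 150 + 40 = 190 ms

190


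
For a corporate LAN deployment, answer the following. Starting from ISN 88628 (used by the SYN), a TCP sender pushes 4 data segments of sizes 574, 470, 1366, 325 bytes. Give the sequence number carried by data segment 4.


The SYN occupies sequence number ISN = 88628, so the first data byte is ISN + 1 = 88629.
SEQ of data segment i = (ISN + 1) + sum of payload sizes of segments 1..i-1.
Segment 1: SEQ = 88629, payload = 574 bytes
Segment 2: SEQ = 89203, payload = 470 bytes
Segment 3: SEQ = 89673, payload = 1366 bytes
Segment 4: SEQ = 91039, payload = 325 bytes
SEQ of segment 4 = 88629 + 574 + 470 + 1366 = 91039

91039


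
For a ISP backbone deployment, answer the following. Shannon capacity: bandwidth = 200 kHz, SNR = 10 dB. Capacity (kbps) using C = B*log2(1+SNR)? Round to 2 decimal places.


Given: B = 200 kHz, SNR = 10 dB
SNR linear = 10^(10/10) = 10
1 + SNR = 11
log2(11) = 3.4594316186
C = 200 * 1000 * 3.4594316186 = 691886.3237 bps
C = 691.886324 kbps -> 691.89 kbps (2 dp)

691.89


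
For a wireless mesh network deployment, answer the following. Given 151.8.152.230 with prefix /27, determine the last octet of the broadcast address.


Given: IP = 151.8.152.230, prefix = /27
Host bits = 32 - 27 = 5
Network last octet = 230 AND mask = 224
Host part size = 2^5 - 1 = 31
Broadcast last octet = 224 OR 31 = 255

255


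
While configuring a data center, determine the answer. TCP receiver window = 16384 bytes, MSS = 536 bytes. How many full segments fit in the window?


Given: RWND = 16384 bytes, MSS = 536 bytes
Full segments = floor(RWND / MSS)
Full segments = floor(16384 / 536)
Full segments = floor(30.5672) = 30

30


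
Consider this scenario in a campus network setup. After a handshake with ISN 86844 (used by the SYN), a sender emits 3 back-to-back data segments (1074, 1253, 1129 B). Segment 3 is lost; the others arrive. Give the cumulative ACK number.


SYN uses sequence number 86844; first data byte = ISN + 1 = 86845.
Segment 1: SEQ = 86845, len = 1074 B, covers [86845, 87918]
Segment 2: SEQ = 87919, len = 1253 B, covers [87919, 89171]
Segment 3: SEQ = 89172, len = 1129 B, covers [89172, 90300] [LOST]
In-order data received: bytes [86845, 89171] (segments 1..2).
Segment 3 missing -> gap begins at byte 89172.
Cumulative ACK = next expected in-order byte = 86845 + 1074 + 1253 = 89172

89172


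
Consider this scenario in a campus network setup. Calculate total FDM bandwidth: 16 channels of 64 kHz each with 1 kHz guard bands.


Given: 16 channels, 64 kHz each, guard = 1 kHz
Channel bandwidth = 16 * 64 = 1024 kHz
Guard bands = 15 gaps * 1 kHz = 15 kHz
Total = 1024 + 15 = 1039 kHz

1039


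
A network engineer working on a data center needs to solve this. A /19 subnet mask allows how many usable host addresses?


Given: subnet mask /19
Host bits = 32 - 19 = 13
Total addresses = 2^13 = 8192
Usable hosts = 8192 - 2 (network + broadcast) = 8190

8190


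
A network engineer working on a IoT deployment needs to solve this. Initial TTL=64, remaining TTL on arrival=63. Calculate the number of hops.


Given: initial TTL = 64, received TTL = 63
Hops = initial TTL - received TTL
Hops = 64 - 63 = 1

1


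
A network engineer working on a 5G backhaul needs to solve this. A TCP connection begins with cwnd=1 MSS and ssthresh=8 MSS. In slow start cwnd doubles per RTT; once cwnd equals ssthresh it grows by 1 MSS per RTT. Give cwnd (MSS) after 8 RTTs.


RTT 0: cwnd = 1 MSS (initial)
RTT 1: cwnd = 2 MSS (slow start, doubled)
RTT 2: cwnd = 4 MSS (slow start, doubled)
RTT 3: cwnd = 8 MSS (slow start, doubled)
RTT 4: cwnd = 9 MSS (congestion avoidance, +1)
RTT 5: cwnd = 10 MSS (congestion avoidance, +1)
RTT 6: cwnd = 11 MSS (congestion avoidance, +1)
RTT 7: cwnd = 12 MSS (congestion avoidance, +1)
RTT 8: cwnd = 13 MSS (congestion avoidance, +1)

13


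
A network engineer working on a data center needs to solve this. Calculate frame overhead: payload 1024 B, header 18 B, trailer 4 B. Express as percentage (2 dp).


Given: payload = 1024 B, header = 18 B, trailer = 4 B
Overhead bytes = header + trailer = 18 + 4 = 22
Total frame = payload + overhead = 1024 + 22 = 1046
Overhead % = 22 / 1046 * 100 = 2.1033% -> 2.10% (2 dp)

2.10


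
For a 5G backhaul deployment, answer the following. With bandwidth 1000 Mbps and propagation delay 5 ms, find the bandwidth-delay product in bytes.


Given: bandwidth = 1000 Mbps, delay = 5 ms
BDP in bits = 1000 * 10^6 * 5 / 1000
BDP in bits = 5000000
BDP in bytes = 5000000 / 8 = 625000

625000


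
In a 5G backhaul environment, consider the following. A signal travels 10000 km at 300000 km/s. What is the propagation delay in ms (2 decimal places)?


Given: distance = 10000 km, speed = 300000 km/s
Delay = distance / speed = 10000 / 300000 seconds
Delay in ms = 10000 * 1000 / 300000
Delay = 33.3333 ms
Rounded to 2 dp = 33.33 ms

33.33
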